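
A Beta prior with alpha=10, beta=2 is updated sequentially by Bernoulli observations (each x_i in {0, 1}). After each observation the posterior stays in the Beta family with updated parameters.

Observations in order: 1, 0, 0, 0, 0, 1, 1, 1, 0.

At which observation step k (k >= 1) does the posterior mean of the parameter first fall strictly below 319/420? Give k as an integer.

obs 1: x=1 → posterior Beta(11, 2)
obs 2: x=0 → posterior Beta(11, 3)
obs 3: x=0 → posterior Beta(11, 4)
obs 4: x=0 → posterior Beta(11, 5)
obs 5: x=0 → posterior Beta(11, 6)
obs 6: x=1 → posterior Beta(12, 6)
obs 7: x=1 → posterior Beta(13, 6)
obs 8: x=1 → posterior Beta(14, 6)
obs 9: x=0 → posterior Beta(14, 7)

k = 3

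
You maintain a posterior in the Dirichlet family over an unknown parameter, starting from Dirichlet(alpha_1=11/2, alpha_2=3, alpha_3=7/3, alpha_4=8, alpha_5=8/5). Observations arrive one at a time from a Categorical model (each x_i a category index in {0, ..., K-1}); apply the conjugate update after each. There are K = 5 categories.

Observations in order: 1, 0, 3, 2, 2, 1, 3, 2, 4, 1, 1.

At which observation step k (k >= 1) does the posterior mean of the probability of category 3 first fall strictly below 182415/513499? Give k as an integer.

k = 5

obs 1: x=1 → posterior Dirichlet(11/2, 4, 7/3, 8, 8/5)
obs 2: x=0 → posterior Dirichlet(13/2, 4, 7/3, 8, 8/5)
obs 3: x=3 → posterior Dirichlet(13/2, 4, 7/3, 9, 8/5)
obs 4: x=2 → posterior Dirichlet(13/2, 4, 10/3, 9, 8/5)
obs 5: x=2 → posterior Dirichlet(13/2, 4, 13/3, 9, 8/5)
obs 6: x=1 → posterior Dirichlet(13/2, 5, 13/3, 9, 8/5)
obs 7: x=3 → posterior Dirichlet(13/2, 5, 13/3, 10, 8/5)
obs 8: x=2 → posterior Dirichlet(13/2, 5, 16/3, 10, 8/5)
obs 9: x=4 → posterior Dirichlet(13/2, 5, 16/3, 10, 13/5)
obs 10: x=1 → posterior Dirichlet(13/2, 6, 16/3, 10, 13/5)
obs 11: x=1 → posterior Dirichlet(13/2, 7, 16/3, 10, 13/5)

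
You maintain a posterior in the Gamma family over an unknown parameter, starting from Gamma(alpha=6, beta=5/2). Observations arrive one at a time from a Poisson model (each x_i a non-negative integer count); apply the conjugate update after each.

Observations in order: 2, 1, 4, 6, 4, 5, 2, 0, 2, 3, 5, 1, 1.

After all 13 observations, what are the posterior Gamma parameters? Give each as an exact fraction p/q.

obs 1: x=2 → posterior Gamma(8, 7/2)
obs 2: x=1 → posterior Gamma(9, 9/2)
obs 3: x=4 → posterior Gamma(13, 11/2)
obs 4: x=6 → posterior Gamma(19, 13/2)
obs 5: x=4 → posterior Gamma(23, 15/2)
obs 6: x=5 → posterior Gamma(28, 17/2)
obs 7: x=2 → posterior Gamma(30, 19/2)
obs 8: x=0 → posterior Gamma(30, 21/2)
obs 9: x=2 → posterior Gamma(32, 23/2)
obs 10: x=3 → posterior Gamma(35, 25/2)
obs 11: x=5 → posterior Gamma(40, 27/2)
obs 12: x=1 → posterior Gamma(41, 29/2)
obs 13: x=1 → posterior Gamma(42, 31/2)

alpha=42, beta=31/2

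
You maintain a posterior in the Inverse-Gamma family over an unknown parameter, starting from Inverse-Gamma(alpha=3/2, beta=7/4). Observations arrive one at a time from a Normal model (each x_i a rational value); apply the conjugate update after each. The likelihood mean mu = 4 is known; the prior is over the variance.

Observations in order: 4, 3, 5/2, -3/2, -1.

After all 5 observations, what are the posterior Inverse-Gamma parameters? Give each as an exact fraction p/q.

obs 1: x=4 → posterior Inverse-Gamma(2, 7/4)
obs 2: x=3 → posterior Inverse-Gamma(5/2, 9/4)
obs 3: x=5/2 → posterior Inverse-Gamma(3, 27/8)
obs 4: x=-3/2 → posterior Inverse-Gamma(7/2, 37/2)
obs 5: x=-1 → posterior Inverse-Gamma(4, 31)

alpha=4, beta=31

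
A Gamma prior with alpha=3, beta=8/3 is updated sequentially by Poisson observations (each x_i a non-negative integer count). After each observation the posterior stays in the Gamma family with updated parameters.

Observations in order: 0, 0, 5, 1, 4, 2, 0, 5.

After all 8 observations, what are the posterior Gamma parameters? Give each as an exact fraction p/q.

obs 1: x=0 → posterior Gamma(3, 11/3)
obs 2: x=0 → posterior Gamma(3, 14/3)
obs 3: x=5 → posterior Gamma(8, 17/3)
obs 4: x=1 → posterior Gamma(9, 20/3)
obs 5: x=4 → posterior Gamma(13, 23/3)
obs 6: x=2 → posterior Gamma(15, 26/3)
obs 7: x=0 → posterior Gamma(15, 29/3)
obs 8: x=5 → posterior Gamma(20, 32/3)

alpha=20, beta=32/3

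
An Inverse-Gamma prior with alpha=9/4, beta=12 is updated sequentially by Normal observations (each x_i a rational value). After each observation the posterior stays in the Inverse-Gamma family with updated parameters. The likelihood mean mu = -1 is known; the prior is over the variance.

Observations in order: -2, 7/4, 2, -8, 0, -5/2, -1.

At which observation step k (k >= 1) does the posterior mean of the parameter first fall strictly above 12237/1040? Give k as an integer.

obs 1: x=-2 → posterior Inverse-Gamma(11/4, 25/2)
obs 2: x=7/4 → posterior Inverse-Gamma(13/4, 521/32)
obs 3: x=2 → posterior Inverse-Gamma(15/4, 665/32)
obs 4: x=-8 → posterior Inverse-Gamma(17/4, 1449/32)
obs 5: x=0 → posterior Inverse-Gamma(19/4, 1465/32)
obs 6: x=-5/2 → posterior Inverse-Gamma(21/4, 1501/32)
obs 7: x=-1 → posterior Inverse-Gamma(23/4, 1501/32)

k = 4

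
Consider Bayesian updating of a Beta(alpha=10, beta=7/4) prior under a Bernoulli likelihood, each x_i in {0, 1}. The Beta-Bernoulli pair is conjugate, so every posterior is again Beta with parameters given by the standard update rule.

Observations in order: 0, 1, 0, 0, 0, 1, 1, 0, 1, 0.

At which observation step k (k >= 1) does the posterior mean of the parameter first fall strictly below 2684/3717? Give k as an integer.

k = 4

obs 1: x=0 → posterior Beta(10, 11/4)
obs 2: x=1 → posterior Beta(11, 11/4)
obs 3: x=0 → posterior Beta(11, 15/4)
obs 4: x=0 → posterior Beta(11, 19/4)
obs 5: x=0 → posterior Beta(11, 23/4)
obs 6: x=1 → posterior Beta(12, 23/4)
obs 7: x=1 → posterior Beta(13, 23/4)
obs 8: x=0 → posterior Beta(13, 27/4)
obs 9: x=1 → posterior Beta(14, 27/4)
obs 10: x=0 → posterior Beta(14, 31/4)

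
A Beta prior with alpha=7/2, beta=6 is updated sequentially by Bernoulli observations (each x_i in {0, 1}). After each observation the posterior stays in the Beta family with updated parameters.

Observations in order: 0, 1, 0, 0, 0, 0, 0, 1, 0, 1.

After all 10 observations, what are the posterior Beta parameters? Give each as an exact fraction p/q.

alpha=13/2, beta=13

obs 1: x=0 → posterior Beta(7/2, 7)
obs 2: x=1 → posterior Beta(9/2, 7)
obs 3: x=0 → posterior Beta(9/2, 8)
obs 4: x=0 → posterior Beta(9/2, 9)
obs 5: x=0 → posterior Beta(9/2, 10)
obs 6: x=0 → posterior Beta(9/2, 11)
obs 7: x=0 → posterior Beta(9/2, 12)
obs 8: x=1 → posterior Beta(11/2, 12)
obs 9: x=0 → posterior Beta(11/2, 13)
obs 10: x=1 → posterior Beta(13/2, 13)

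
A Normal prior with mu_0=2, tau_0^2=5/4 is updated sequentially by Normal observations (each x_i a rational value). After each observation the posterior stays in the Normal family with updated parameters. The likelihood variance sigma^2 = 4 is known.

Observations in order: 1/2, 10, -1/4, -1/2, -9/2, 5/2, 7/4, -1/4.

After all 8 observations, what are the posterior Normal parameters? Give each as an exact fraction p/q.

obs 1: x=1/2 → posterior Normal(23/14, 20/21)
obs 2: x=10 → posterior Normal(13/4, 10/13)
obs 3: x=-1/4 → posterior Normal(333/124, 20/31)
obs 4: x=-1/2 → posterior Normal(323/144, 5/9)
obs 5: x=-9/2 → posterior Normal(233/164, 20/41)
obs 6: x=5/2 → posterior Normal(283/184, 10/23)
obs 7: x=7/4 → posterior Normal(53/34, 20/51)
obs 8: x=-1/4 → posterior Normal(313/224, 5/14)

mu_0=313/224, tau_0^2=5/14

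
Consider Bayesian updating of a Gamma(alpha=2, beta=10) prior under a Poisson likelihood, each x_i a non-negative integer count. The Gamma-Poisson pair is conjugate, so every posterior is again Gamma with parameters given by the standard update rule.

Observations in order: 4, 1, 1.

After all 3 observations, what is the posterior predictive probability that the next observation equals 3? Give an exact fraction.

12235960815/506195646208

obs 1: x=4 → posterior Gamma(6, 11)
obs 2: x=1 → posterior Gamma(7, 12)
obs 3: x=1 → posterior Gamma(8, 13)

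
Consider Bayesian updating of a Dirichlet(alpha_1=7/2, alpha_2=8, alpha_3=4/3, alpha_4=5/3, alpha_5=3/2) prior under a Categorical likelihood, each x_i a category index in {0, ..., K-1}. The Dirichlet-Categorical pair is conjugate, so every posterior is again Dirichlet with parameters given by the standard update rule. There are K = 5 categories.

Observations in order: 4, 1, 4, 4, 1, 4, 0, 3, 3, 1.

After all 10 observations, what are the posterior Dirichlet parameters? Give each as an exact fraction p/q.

obs 1: x=4 → posterior Dirichlet(7/2, 8, 4/3, 5/3, 5/2)
obs 2: x=1 → posterior Dirichlet(7/2, 9, 4/3, 5/3, 5/2)
obs 3: x=4 → posterior Dirichlet(7/2, 9, 4/3, 5/3, 7/2)
obs 4: x=4 → posterior Dirichlet(7/2, 9, 4/3, 5/3, 9/2)
obs 5: x=1 → posterior Dirichlet(7/2, 10, 4/3, 5/3, 9/2)
obs 6: x=4 → posterior Dirichlet(7/2, 10, 4/3, 5/3, 11/2)
obs 7: x=0 → posterior Dirichlet(9/2, 10, 4/3, 5/3, 11/2)
obs 8: x=3 → posterior Dirichlet(9/2, 10, 4/3, 8/3, 11/2)
obs 9: x=3 → posterior Dirichlet(9/2, 10, 4/3, 11/3, 11/2)
obs 10: x=1 → posterior Dirichlet(9/2, 11, 4/3, 11/3, 11/2)

alpha_1=9/2, alpha_2=11, alpha_3=4/3, alpha_4=11/3, alpha_5=11/2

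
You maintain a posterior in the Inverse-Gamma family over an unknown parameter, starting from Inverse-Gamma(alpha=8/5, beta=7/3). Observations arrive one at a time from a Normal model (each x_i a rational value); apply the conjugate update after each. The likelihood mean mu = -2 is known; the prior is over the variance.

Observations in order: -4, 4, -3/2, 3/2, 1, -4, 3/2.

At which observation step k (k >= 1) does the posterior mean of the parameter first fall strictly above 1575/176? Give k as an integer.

k = 2

obs 1: x=-4 → posterior Inverse-Gamma(21/10, 13/3)
obs 2: x=4 → posterior Inverse-Gamma(13/5, 67/3)
obs 3: x=-3/2 → posterior Inverse-Gamma(31/10, 539/24)
obs 4: x=3/2 → posterior Inverse-Gamma(18/5, 343/12)
obs 5: x=1 → posterior Inverse-Gamma(41/10, 397/12)
obs 6: x=-4 → posterior Inverse-Gamma(23/5, 421/12)
obs 7: x=3/2 → posterior Inverse-Gamma(51/10, 989/24)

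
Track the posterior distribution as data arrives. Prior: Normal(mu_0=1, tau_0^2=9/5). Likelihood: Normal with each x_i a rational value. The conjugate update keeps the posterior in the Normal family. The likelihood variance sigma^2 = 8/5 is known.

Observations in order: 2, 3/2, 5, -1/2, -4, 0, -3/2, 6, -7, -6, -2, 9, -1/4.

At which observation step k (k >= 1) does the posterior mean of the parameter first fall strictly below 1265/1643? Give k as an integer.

obs 1: x=2 → posterior Normal(26/17, 72/85)
obs 2: x=3/2 → posterior Normal(79/52, 36/65)
obs 3: x=5 → posterior Normal(169/70, 72/175)
obs 4: x=-1/2 → posterior Normal(20/11, 18/55)
obs 5: x=-4 → posterior Normal(44/53, 72/265)
obs 6: x=0 → posterior Normal(22/31, 36/155)
obs 7: x=-3/2 → posterior Normal(61/142, 72/355)
obs 8: x=6 → posterior Normal(169/160, 9/50)
obs 9: x=-7 → posterior Normal(43/178, 72/445)
obs 10: x=-6 → posterior Normal(-65/196, 36/245)
obs 11: x=-2 → posterior Normal(-101/214, 72/535)
obs 12: x=9 → posterior Normal(61/232, 18/145)
obs 13: x=-1/4 → posterior Normal(113/500, 72/625)

k = 6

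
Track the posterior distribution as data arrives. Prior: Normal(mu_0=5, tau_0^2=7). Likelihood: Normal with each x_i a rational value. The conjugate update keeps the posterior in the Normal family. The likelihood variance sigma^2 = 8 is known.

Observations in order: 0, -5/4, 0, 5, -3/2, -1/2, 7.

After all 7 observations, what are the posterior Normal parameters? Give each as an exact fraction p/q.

mu_0=135/76, tau_0^2=56/57

obs 1: x=0 → posterior Normal(8/3, 56/15)
obs 2: x=-5/4 → posterior Normal(125/88, 28/11)
obs 3: x=0 → posterior Normal(125/116, 56/29)
obs 4: x=5 → posterior Normal(265/144, 14/9)
obs 5: x=-3/2 → posterior Normal(223/172, 56/43)
obs 6: x=-1/2 → posterior Normal(209/200, 28/25)
obs 7: x=7 → posterior Normal(135/76, 56/57)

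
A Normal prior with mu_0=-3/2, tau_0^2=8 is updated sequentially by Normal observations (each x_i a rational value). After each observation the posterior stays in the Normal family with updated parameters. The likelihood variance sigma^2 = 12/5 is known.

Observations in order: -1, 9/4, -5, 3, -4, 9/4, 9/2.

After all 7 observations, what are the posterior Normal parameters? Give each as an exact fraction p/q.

mu_0=31/146, tau_0^2=24/73

obs 1: x=-1 → posterior Normal(-29/26, 24/13)
obs 2: x=9/4 → posterior Normal(8/23, 24/23)
obs 3: x=-5 → posterior Normal(-14/11, 8/11)
obs 4: x=3 → posterior Normal(-12/43, 24/43)
obs 5: x=-4 → posterior Normal(-52/53, 24/53)
obs 6: x=9/4 → posterior Normal(-59/126, 8/21)
obs 7: x=9/2 → posterior Normal(31/146, 24/73)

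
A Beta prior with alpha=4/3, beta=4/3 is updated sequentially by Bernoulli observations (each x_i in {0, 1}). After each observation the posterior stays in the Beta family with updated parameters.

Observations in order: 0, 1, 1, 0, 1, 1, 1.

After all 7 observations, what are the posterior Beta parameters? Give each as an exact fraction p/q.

obs 1: x=0 → posterior Beta(4/3, 7/3)
obs 2: x=1 → posterior Beta(7/3, 7/3)
obs 3: x=1 → posterior Beta(10/3, 7/3)
obs 4: x=0 → posterior Beta(10/3, 10/3)
obs 5: x=1 → posterior Beta(13/3, 10/3)
obs 6: x=1 → posterior Beta(16/3, 10/3)
obs 7: x=1 → posterior Beta(19/3, 10/3)

alpha=19/3, beta=10/3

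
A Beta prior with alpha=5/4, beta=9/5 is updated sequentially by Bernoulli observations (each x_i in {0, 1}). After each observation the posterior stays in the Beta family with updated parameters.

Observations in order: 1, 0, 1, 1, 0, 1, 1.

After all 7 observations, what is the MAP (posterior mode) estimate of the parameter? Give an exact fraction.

obs 1: x=1 → posterior Beta(9/4, 9/5)
obs 2: x=0 → posterior Beta(9/4, 14/5)
obs 3: x=1 → posterior Beta(13/4, 14/5)
obs 4: x=1 → posterior Beta(17/4, 14/5)
obs 5: x=0 → posterior Beta(17/4, 19/5)
obs 6: x=1 → posterior Beta(21/4, 19/5)
obs 7: x=1 → posterior Beta(25/4, 19/5)

15/23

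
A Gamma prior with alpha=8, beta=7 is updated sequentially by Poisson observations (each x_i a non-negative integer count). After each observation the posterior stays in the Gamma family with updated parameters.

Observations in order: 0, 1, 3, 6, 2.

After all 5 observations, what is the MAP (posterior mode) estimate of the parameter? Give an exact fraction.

obs 1: x=0 → posterior Gamma(8, 8)
obs 2: x=1 → posterior Gamma(9, 9)
obs 3: x=3 → posterior Gamma(12, 10)
obs 4: x=6 → posterior Gamma(18, 11)
obs 5: x=2 → posterior Gamma(20, 12)

19/12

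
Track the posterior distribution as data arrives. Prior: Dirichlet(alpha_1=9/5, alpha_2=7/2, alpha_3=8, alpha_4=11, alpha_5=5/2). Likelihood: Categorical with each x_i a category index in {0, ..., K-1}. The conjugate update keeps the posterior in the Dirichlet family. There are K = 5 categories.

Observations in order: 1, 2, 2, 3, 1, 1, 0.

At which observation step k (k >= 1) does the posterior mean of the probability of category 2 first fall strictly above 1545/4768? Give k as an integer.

k = 3

obs 1: x=1 → posterior Dirichlet(9/5, 9/2, 8, 11, 5/2)
obs 2: x=2 → posterior Dirichlet(9/5, 9/2, 9, 11, 5/2)
obs 3: x=2 → posterior Dirichlet(9/5, 9/2, 10, 11, 5/2)
obs 4: x=3 → posterior Dirichlet(9/5, 9/2, 10, 12, 5/2)
obs 5: x=1 → posterior Dirichlet(9/5, 11/2, 10, 12, 5/2)
obs 6: x=1 → posterior Dirichlet(9/5, 13/2, 10, 12, 5/2)
obs 7: x=0 → posterior Dirichlet(14/5, 13/2, 10, 12, 5/2)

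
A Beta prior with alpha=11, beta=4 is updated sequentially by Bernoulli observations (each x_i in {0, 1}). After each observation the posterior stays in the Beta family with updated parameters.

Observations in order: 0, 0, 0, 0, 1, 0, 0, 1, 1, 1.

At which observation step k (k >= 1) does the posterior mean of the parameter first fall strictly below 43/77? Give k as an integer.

k = 7

obs 1: x=0 → posterior Beta(11, 5)
obs 2: x=0 → posterior Beta(11, 6)
obs 3: x=0 → posterior Beta(11, 7)
obs 4: x=0 → posterior Beta(11, 8)
obs 5: x=1 → posterior Beta(12, 8)
obs 6: x=0 → posterior Beta(12, 9)
obs 7: x=0 → posterior Beta(12, 10)
obs 8: x=1 → posterior Beta(13, 10)
obs 9: x=1 → posterior Beta(14, 10)
obs 10: x=1 → posterior Beta(15, 10)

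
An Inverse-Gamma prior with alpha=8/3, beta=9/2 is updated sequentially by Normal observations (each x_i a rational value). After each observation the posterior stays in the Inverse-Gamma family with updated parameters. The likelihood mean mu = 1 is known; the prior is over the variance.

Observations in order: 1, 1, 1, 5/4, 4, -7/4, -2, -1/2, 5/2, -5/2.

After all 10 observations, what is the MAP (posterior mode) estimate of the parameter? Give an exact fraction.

obs 1: x=1 → posterior Inverse-Gamma(19/6, 9/2)
obs 2: x=1 → posterior Inverse-Gamma(11/3, 9/2)
obs 3: x=1 → posterior Inverse-Gamma(25/6, 9/2)
obs 4: x=5/4 → posterior Inverse-Gamma(14/3, 145/32)
obs 5: x=4 → posterior Inverse-Gamma(31/6, 289/32)
obs 6: x=-7/4 → posterior Inverse-Gamma(17/3, 205/16)
obs 7: x=-2 → posterior Inverse-Gamma(37/6, 277/16)
obs 8: x=-1/2 → posterior Inverse-Gamma(20/3, 295/16)
obs 9: x=5/2 → posterior Inverse-Gamma(43/6, 313/16)
obs 10: x=-5/2 → posterior Inverse-Gamma(23/3, 411/16)

1233/416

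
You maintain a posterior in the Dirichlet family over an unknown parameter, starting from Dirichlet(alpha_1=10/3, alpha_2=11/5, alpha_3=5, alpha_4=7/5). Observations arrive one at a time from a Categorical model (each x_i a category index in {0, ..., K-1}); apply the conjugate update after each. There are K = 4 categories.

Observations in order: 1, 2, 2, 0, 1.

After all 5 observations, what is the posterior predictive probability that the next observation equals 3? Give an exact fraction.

obs 1: x=1 → posterior Dirichlet(10/3, 16/5, 5, 7/5)
obs 2: x=2 → posterior Dirichlet(10/3, 16/5, 6, 7/5)
obs 3: x=2 → posterior Dirichlet(10/3, 16/5, 7, 7/5)
obs 4: x=0 → posterior Dirichlet(13/3, 16/5, 7, 7/5)
obs 5: x=1 → posterior Dirichlet(13/3, 21/5, 7, 7/5)

21/254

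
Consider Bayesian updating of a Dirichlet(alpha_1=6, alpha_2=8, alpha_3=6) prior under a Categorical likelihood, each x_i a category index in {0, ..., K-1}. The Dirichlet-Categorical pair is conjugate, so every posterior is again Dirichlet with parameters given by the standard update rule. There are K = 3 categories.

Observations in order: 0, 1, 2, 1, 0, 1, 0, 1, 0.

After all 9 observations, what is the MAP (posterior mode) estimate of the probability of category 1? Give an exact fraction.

obs 1: x=0 → posterior Dirichlet(7, 8, 6)
obs 2: x=1 → posterior Dirichlet(7, 9, 6)
obs 3: x=2 → posterior Dirichlet(7, 9, 7)
obs 4: x=1 → posterior Dirichlet(7, 10, 7)
obs 5: x=0 → posterior Dirichlet(8, 10, 7)
obs 6: x=1 → posterior Dirichlet(8, 11, 7)
obs 7: x=0 → posterior Dirichlet(9, 11, 7)
obs 8: x=1 → posterior Dirichlet(9, 12, 7)
obs 9: x=0 → posterior Dirichlet(10, 12, 7)

11/26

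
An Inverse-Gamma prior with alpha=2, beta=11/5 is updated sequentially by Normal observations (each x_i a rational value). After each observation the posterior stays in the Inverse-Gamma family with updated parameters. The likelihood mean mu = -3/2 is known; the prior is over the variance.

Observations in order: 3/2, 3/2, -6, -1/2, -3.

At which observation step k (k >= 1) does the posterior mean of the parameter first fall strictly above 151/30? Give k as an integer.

k = 2

obs 1: x=3/2 → posterior Inverse-Gamma(5/2, 67/10)
obs 2: x=3/2 → posterior Inverse-Gamma(3, 56/5)
obs 3: x=-6 → posterior Inverse-Gamma(7/2, 853/40)
obs 4: x=-1/2 → posterior Inverse-Gamma(4, 873/40)
obs 5: x=-3 → posterior Inverse-Gamma(9/2, 459/20)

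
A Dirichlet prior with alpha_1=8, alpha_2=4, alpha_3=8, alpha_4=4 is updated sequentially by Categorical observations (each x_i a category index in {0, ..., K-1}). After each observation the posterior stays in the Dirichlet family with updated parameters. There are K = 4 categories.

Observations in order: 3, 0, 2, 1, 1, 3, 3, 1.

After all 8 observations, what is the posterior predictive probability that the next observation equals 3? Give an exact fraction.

7/32

obs 1: x=3 → posterior Dirichlet(8, 4, 8, 5)
obs 2: x=0 → posterior Dirichlet(9, 4, 8, 5)
obs 3: x=2 → posterior Dirichlet(9, 4, 9, 5)
obs 4: x=1 → posterior Dirichlet(9, 5, 9, 5)
obs 5: x=1 → posterior Dirichlet(9, 6, 9, 5)
obs 6: x=3 → posterior Dirichlet(9, 6, 9, 6)
obs 7: x=3 → posterior Dirichlet(9, 6, 9, 7)
obs 8: x=1 → posterior Dirichlet(9, 7, 9, 7)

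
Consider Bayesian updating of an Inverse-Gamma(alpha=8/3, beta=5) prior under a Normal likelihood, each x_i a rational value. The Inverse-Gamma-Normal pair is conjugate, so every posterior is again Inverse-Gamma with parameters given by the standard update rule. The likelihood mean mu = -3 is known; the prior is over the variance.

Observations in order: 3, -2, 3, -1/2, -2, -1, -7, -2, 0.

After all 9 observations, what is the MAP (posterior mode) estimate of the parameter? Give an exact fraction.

obs 1: x=3 → posterior Inverse-Gamma(19/6, 23)
obs 2: x=-2 → posterior Inverse-Gamma(11/3, 47/2)
obs 3: x=3 → posterior Inverse-Gamma(25/6, 83/2)
obs 4: x=-1/2 → posterior Inverse-Gamma(14/3, 357/8)
obs 5: x=-2 → posterior Inverse-Gamma(31/6, 361/8)
obs 6: x=-1 → posterior Inverse-Gamma(17/3, 377/8)
obs 7: x=-7 → posterior Inverse-Gamma(37/6, 441/8)
obs 8: x=-2 → posterior Inverse-Gamma(20/3, 445/8)
obs 9: x=0 → posterior Inverse-Gamma(43/6, 481/8)

1443/196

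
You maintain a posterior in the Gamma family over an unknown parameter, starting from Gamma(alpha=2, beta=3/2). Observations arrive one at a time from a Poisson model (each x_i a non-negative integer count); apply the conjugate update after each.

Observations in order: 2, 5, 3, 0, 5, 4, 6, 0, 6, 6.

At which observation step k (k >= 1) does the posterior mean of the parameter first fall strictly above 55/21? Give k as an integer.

k = 3

obs 1: x=2 → posterior Gamma(4, 5/2)
obs 2: x=5 → posterior Gamma(9, 7/2)
obs 3: x=3 → posterior Gamma(12, 9/2)
obs 4: x=0 → posterior Gamma(12, 11/2)
obs 5: x=5 → posterior Gamma(17, 13/2)
obs 6: x=4 → posterior Gamma(21, 15/2)
obs 7: x=6 → posterior Gamma(27, 17/2)
obs 8: x=0 → posterior Gamma(27, 19/2)
obs 9: x=6 → posterior Gamma(33, 21/2)
obs 10: x=6 → posterior Gamma(39, 23/2)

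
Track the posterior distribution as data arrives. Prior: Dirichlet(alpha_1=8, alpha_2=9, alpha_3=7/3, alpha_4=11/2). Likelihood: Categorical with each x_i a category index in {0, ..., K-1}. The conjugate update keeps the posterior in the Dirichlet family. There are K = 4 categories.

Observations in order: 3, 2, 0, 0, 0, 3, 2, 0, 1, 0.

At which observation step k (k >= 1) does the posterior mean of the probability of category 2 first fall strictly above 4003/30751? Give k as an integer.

obs 1: x=3 → posterior Dirichlet(8, 9, 7/3, 13/2)
obs 2: x=2 → posterior Dirichlet(8, 9, 10/3, 13/2)
obs 3: x=0 → posterior Dirichlet(9, 9, 10/3, 13/2)
obs 4: x=0 → posterior Dirichlet(10, 9, 10/3, 13/2)
obs 5: x=0 → posterior Dirichlet(11, 9, 10/3, 13/2)
obs 6: x=3 → posterior Dirichlet(11, 9, 10/3, 15/2)
obs 7: x=2 → posterior Dirichlet(11, 9, 13/3, 15/2)
obs 8: x=0 → posterior Dirichlet(12, 9, 13/3, 15/2)
obs 9: x=1 → posterior Dirichlet(12, 10, 13/3, 15/2)
obs 10: x=0 → posterior Dirichlet(13, 10, 13/3, 15/2)

k = 7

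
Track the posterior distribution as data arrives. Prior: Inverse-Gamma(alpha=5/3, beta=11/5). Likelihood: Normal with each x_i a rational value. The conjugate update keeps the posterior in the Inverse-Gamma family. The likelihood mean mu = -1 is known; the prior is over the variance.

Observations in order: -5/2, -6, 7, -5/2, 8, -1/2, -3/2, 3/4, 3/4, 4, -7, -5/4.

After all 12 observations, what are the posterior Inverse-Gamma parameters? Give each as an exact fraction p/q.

obs 1: x=-5/2 → posterior Inverse-Gamma(13/6, 133/40)
obs 2: x=-6 → posterior Inverse-Gamma(8/3, 633/40)
obs 3: x=7 → posterior Inverse-Gamma(19/6, 1913/40)
obs 4: x=-5/2 → posterior Inverse-Gamma(11/3, 979/20)
obs 5: x=8 → posterior Inverse-Gamma(25/6, 1789/20)
obs 6: x=-1/2 → posterior Inverse-Gamma(14/3, 3583/40)
obs 7: x=-3/2 → posterior Inverse-Gamma(31/6, 897/10)
obs 8: x=3/4 → posterior Inverse-Gamma(17/3, 14597/160)
obs 9: x=3/4 → posterior Inverse-Gamma(37/6, 7421/80)
obs 10: x=4 → posterior Inverse-Gamma(20/3, 8421/80)
obs 11: x=-7 → posterior Inverse-Gamma(43/6, 9861/80)
obs 12: x=-5/4 → posterior Inverse-Gamma(23/3, 19727/160)

alpha=23/3, beta=19727/160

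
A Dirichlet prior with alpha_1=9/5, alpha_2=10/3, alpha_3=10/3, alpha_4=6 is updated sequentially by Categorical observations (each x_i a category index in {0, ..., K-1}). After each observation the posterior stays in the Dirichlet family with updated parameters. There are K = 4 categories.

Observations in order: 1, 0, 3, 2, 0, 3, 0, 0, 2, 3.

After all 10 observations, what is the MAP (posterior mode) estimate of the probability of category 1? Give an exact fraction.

50/307

obs 1: x=1 → posterior Dirichlet(9/5, 13/3, 10/3, 6)
obs 2: x=0 → posterior Dirichlet(14/5, 13/3, 10/3, 6)
obs 3: x=3 → posterior Dirichlet(14/5, 13/3, 10/3, 7)
obs 4: x=2 → posterior Dirichlet(14/5, 13/3, 13/3, 7)
obs 5: x=0 → posterior Dirichlet(19/5, 13/3, 13/3, 7)
obs 6: x=3 → posterior Dirichlet(19/5, 13/3, 13/3, 8)
obs 7: x=0 → posterior Dirichlet(24/5, 13/3, 13/3, 8)
obs 8: x=0 → posterior Dirichlet(29/5, 13/3, 13/3, 8)
obs 9: x=2 → posterior Dirichlet(29/5, 13/3, 16/3, 8)
obs 10: x=3 → posterior Dirichlet(29/5, 13/3, 16/3, 9)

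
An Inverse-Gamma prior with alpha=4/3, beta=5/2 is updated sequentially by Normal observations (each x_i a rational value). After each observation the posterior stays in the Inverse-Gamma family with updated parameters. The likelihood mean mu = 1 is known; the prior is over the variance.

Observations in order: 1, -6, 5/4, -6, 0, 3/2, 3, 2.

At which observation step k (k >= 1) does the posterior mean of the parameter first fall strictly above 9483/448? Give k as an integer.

k = 4

obs 1: x=1 → posterior Inverse-Gamma(11/6, 5/2)
obs 2: x=-6 → posterior Inverse-Gamma(7/3, 27)
obs 3: x=5/4 → posterior Inverse-Gamma(17/6, 865/32)
obs 4: x=-6 → posterior Inverse-Gamma(10/3, 1649/32)
obs 5: x=0 → posterior Inverse-Gamma(23/6, 1665/32)
obs 6: x=3/2 → posterior Inverse-Gamma(13/3, 1669/32)
obs 7: x=3 → posterior Inverse-Gamma(29/6, 1733/32)
obs 8: x=2 → posterior Inverse-Gamma(16/3, 1749/32)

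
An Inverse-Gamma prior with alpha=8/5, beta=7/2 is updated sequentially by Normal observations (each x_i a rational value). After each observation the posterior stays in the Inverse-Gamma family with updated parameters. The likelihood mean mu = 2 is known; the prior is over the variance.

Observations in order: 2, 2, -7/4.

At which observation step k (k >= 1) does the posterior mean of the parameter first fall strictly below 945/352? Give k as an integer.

obs 1: x=2 → posterior Inverse-Gamma(21/10, 7/2)
obs 2: x=2 → posterior Inverse-Gamma(13/5, 7/2)
obs 3: x=-7/4 → posterior Inverse-Gamma(31/10, 337/32)

k = 2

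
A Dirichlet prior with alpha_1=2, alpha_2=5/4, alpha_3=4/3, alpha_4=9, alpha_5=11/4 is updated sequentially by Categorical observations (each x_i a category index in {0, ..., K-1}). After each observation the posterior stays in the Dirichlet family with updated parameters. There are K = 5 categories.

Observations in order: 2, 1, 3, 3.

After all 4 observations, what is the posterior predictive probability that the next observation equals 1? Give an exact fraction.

27/244

obs 1: x=2 → posterior Dirichlet(2, 5/4, 7/3, 9, 11/4)
obs 2: x=1 → posterior Dirichlet(2, 9/4, 7/3, 9, 11/4)
obs 3: x=3 → posterior Dirichlet(2, 9/4, 7/3, 10, 11/4)
obs 4: x=3 → posterior Dirichlet(2, 9/4, 7/3, 11, 11/4)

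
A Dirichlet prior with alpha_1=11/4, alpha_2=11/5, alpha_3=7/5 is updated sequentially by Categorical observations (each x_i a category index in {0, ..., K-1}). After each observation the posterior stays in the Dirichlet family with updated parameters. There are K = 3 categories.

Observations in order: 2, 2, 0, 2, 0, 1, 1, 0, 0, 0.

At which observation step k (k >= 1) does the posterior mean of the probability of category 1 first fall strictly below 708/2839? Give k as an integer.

obs 1: x=2 → posterior Dirichlet(11/4, 11/5, 12/5)
obs 2: x=2 → posterior Dirichlet(11/4, 11/5, 17/5)
obs 3: x=0 → posterior Dirichlet(15/4, 11/5, 17/5)
obs 4: x=2 → posterior Dirichlet(15/4, 11/5, 22/5)
obs 5: x=0 → posterior Dirichlet(19/4, 11/5, 22/5)
obs 6: x=1 → posterior Dirichlet(19/4, 16/5, 22/5)
obs 7: x=1 → posterior Dirichlet(19/4, 21/5, 22/5)
obs 8: x=0 → posterior Dirichlet(23/4, 21/5, 22/5)
obs 9: x=0 → posterior Dirichlet(27/4, 21/5, 22/5)
obs 10: x=0 → posterior Dirichlet(31/4, 21/5, 22/5)

k = 3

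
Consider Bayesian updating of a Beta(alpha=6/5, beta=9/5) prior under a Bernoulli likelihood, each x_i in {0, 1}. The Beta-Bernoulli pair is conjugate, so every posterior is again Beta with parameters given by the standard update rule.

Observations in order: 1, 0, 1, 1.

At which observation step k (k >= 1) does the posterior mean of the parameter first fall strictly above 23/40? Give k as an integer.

k = 4

obs 1: x=1 → posterior Beta(11/5, 9/5)
obs 2: x=0 → posterior Beta(11/5, 14/5)
obs 3: x=1 → posterior Beta(16/5, 14/5)
obs 4: x=1 → posterior Beta(21/5, 14/5)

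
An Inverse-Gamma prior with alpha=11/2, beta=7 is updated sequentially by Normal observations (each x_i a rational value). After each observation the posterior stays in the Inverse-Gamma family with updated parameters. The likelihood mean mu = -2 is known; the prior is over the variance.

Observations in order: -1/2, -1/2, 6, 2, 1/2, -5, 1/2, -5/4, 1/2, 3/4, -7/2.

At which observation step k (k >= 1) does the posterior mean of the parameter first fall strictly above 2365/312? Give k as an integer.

obs 1: x=-1/2 → posterior Inverse-Gamma(6, 65/8)
obs 2: x=-1/2 → posterior Inverse-Gamma(13/2, 37/4)
obs 3: x=6 → posterior Inverse-Gamma(7, 165/4)
obs 4: x=2 → posterior Inverse-Gamma(15/2, 197/4)
obs 5: x=1/2 → posterior Inverse-Gamma(8, 419/8)
obs 6: x=-5 → posterior Inverse-Gamma(17/2, 455/8)
obs 7: x=1/2 → posterior Inverse-Gamma(9, 60)
obs 8: x=-5/4 → posterior Inverse-Gamma(19/2, 1929/32)
obs 9: x=1/2 → posterior Inverse-Gamma(10, 2029/32)
obs 10: x=3/4 → posterior Inverse-Gamma(21/2, 1075/16)
obs 11: x=-7/2 → posterior Inverse-Gamma(11, 1093/16)

k = 6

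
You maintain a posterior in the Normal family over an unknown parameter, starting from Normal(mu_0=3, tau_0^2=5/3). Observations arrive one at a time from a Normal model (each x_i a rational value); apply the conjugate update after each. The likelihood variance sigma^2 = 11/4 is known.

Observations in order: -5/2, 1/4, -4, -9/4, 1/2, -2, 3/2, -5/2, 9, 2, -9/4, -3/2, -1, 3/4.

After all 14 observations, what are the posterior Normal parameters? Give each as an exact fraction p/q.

obs 1: x=-5/2 → posterior Normal(49/53, 55/53)
obs 2: x=1/4 → posterior Normal(54/73, 55/73)
obs 3: x=-4 → posterior Normal(-26/93, 55/93)
obs 4: x=-9/4 → posterior Normal(-71/113, 55/113)
obs 5: x=1/2 → posterior Normal(-61/133, 55/133)
obs 6: x=-2 → posterior Normal(-101/153, 55/153)
obs 7: x=3/2 → posterior Normal(-71/173, 55/173)
obs 8: x=-5/2 → posterior Normal(-121/193, 55/193)
obs 9: x=9 → posterior Normal(59/213, 55/213)
obs 10: x=2 → posterior Normal(99/233, 55/233)
obs 11: x=-9/4 → posterior Normal(54/253, 5/23)
obs 12: x=-3/2 → posterior Normal(8/91, 55/273)
obs 13: x=-1 → posterior Normal(4/293, 55/293)
obs 14: x=3/4 → posterior Normal(19/313, 55/313)

mu_0=19/313, tau_0^2=55/313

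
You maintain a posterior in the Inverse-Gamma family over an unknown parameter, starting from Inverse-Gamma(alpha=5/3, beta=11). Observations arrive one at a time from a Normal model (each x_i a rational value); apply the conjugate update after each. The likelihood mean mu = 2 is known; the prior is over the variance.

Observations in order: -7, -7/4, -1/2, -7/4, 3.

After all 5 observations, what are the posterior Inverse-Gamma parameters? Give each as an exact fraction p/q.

alpha=25/6, beta=1107/16

obs 1: x=-7 → posterior Inverse-Gamma(13/6, 103/2)
obs 2: x=-7/4 → posterior Inverse-Gamma(8/3, 1873/32)
obs 3: x=-1/2 → posterior Inverse-Gamma(19/6, 1973/32)
obs 4: x=-7/4 → posterior Inverse-Gamma(11/3, 1099/16)
obs 5: x=3 → posterior Inverse-Gamma(25/6, 1107/16)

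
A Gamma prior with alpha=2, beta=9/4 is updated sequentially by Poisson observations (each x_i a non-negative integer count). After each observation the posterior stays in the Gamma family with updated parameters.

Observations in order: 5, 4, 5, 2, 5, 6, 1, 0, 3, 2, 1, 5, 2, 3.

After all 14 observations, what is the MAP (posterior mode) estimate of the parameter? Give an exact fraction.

obs 1: x=5 → posterior Gamma(7, 13/4)
obs 2: x=4 → posterior Gamma(11, 17/4)
obs 3: x=5 → posterior Gamma(16, 21/4)
obs 4: x=2 → posterior Gamma(18, 25/4)
obs 5: x=5 → posterior Gamma(23, 29/4)
obs 6: x=6 → posterior Gamma(29, 33/4)
obs 7: x=1 → posterior Gamma(30, 37/4)
obs 8: x=0 → posterior Gamma(30, 41/4)
obs 9: x=3 → posterior Gamma(33, 45/4)
obs 10: x=2 → posterior Gamma(35, 49/4)
obs 11: x=1 → posterior Gamma(36, 53/4)
obs 12: x=5 → posterior Gamma(41, 57/4)
obs 13: x=2 → posterior Gamma(43, 61/4)
obs 14: x=3 → posterior Gamma(46, 65/4)

36/13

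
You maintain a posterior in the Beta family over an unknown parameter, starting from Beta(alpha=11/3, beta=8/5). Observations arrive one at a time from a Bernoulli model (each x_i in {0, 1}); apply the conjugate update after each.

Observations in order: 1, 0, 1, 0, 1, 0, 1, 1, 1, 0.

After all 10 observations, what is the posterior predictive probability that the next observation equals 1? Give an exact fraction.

145/229

obs 1: x=1 → posterior Beta(14/3, 8/5)
obs 2: x=0 → posterior Beta(14/3, 13/5)
obs 3: x=1 → posterior Beta(17/3, 13/5)
obs 4: x=0 → posterior Beta(17/3, 18/5)
obs 5: x=1 → posterior Beta(20/3, 18/5)
obs 6: x=0 → posterior Beta(20/3, 23/5)
obs 7: x=1 → posterior Beta(23/3, 23/5)
obs 8: x=1 → posterior Beta(26/3, 23/5)
obs 9: x=1 → posterior Beta(29/3, 23/5)
obs 10: x=0 → posterior Beta(29/3, 28/5)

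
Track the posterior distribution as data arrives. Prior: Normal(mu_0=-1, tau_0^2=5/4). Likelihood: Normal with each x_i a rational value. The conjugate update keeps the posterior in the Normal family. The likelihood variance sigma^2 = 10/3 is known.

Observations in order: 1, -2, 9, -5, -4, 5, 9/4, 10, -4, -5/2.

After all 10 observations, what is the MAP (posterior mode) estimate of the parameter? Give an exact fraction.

obs 1: x=1 → posterior Normal(-5/11, 10/11)
obs 2: x=-2 → posterior Normal(-11/14, 5/7)
obs 3: x=9 → posterior Normal(16/17, 10/17)
obs 4: x=-5 → posterior Normal(1/20, 1/2)
obs 5: x=-4 → posterior Normal(-11/23, 10/23)
obs 6: x=5 → posterior Normal(2/13, 5/13)
obs 7: x=9/4 → posterior Normal(43/116, 10/29)
obs 8: x=10 → posterior Normal(163/128, 5/16)
obs 9: x=-4 → posterior Normal(23/28, 2/7)
obs 10: x=-5/2 → posterior Normal(85/152, 5/19)

85/152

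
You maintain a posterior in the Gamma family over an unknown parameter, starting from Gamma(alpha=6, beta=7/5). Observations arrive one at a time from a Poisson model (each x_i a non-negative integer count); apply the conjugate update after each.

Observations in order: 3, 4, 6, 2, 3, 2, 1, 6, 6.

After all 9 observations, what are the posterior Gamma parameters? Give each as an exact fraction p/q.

alpha=39, beta=52/5

obs 1: x=3 → posterior Gamma(9, 12/5)
obs 2: x=4 → posterior Gamma(13, 17/5)
obs 3: x=6 → posterior Gamma(19, 22/5)
obs 4: x=2 → posterior Gamma(21, 27/5)
obs 5: x=3 → posterior Gamma(24, 32/5)
obs 6: x=2 → posterior Gamma(26, 37/5)
obs 7: x=1 → posterior Gamma(27, 42/5)
obs 8: x=6 → posterior Gamma(33, 47/5)
obs 9: x=6 → posterior Gamma(39, 52/5)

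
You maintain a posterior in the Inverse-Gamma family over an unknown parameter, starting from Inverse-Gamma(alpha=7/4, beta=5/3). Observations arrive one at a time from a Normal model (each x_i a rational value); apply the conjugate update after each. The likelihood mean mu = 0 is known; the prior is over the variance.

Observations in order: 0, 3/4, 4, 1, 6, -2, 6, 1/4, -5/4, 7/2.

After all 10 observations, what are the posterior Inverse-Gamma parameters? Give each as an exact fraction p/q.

obs 1: x=0 → posterior Inverse-Gamma(9/4, 5/3)
obs 2: x=3/4 → posterior Inverse-Gamma(11/4, 187/96)
obs 3: x=4 → posterior Inverse-Gamma(13/4, 955/96)
obs 4: x=1 → posterior Inverse-Gamma(15/4, 1003/96)
obs 5: x=6 → posterior Inverse-Gamma(17/4, 2731/96)
obs 6: x=-2 → posterior Inverse-Gamma(19/4, 2923/96)
obs 7: x=6 → posterior Inverse-Gamma(21/4, 4651/96)
obs 8: x=1/4 → posterior Inverse-Gamma(23/4, 2327/48)
obs 9: x=-5/4 → posterior Inverse-Gamma(25/4, 4729/96)
obs 10: x=7/2 → posterior Inverse-Gamma(27/4, 5317/96)

alpha=27/4, beta=5317/96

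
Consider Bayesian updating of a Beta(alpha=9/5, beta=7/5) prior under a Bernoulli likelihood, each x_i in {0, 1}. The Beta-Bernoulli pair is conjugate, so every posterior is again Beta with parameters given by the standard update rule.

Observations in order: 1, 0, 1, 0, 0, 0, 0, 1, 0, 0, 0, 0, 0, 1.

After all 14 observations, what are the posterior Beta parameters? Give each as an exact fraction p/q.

obs 1: x=1 → posterior Beta(14/5, 7/5)
obs 2: x=0 → posterior Beta(14/5, 12/5)
obs 3: x=1 → posterior Beta(19/5, 12/5)
obs 4: x=0 → posterior Beta(19/5, 17/5)
obs 5: x=0 → posterior Beta(19/5, 22/5)
obs 6: x=0 → posterior Beta(19/5, 27/5)
obs 7: x=0 → posterior Beta(19/5, 32/5)
obs 8: x=1 → posterior Beta(24/5, 32/5)
obs 9: x=0 → posterior Beta(24/5, 37/5)
obs 10: x=0 → posterior Beta(24/5, 42/5)
obs 11: x=0 → posterior Beta(24/5, 47/5)
obs 12: x=0 → posterior Beta(24/5, 52/5)
obs 13: x=0 → posterior Beta(24/5, 57/5)
obs 14: x=1 → posterior Beta(29/5, 57/5)

alpha=29/5, beta=57/5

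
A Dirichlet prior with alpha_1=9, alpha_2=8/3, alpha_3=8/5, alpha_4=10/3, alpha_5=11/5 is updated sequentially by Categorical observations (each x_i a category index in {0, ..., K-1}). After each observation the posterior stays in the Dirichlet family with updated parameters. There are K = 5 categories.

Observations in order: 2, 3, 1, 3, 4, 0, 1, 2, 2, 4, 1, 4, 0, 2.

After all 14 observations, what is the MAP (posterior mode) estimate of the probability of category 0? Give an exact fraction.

50/139

obs 1: x=2 → posterior Dirichlet(9, 8/3, 13/5, 10/3, 11/5)
obs 2: x=3 → posterior Dirichlet(9, 8/3, 13/5, 13/3, 11/5)
obs 3: x=1 → posterior Dirichlet(9, 11/3, 13/5, 13/3, 11/5)
obs 4: x=3 → posterior Dirichlet(9, 11/3, 13/5, 16/3, 11/5)
obs 5: x=4 → posterior Dirichlet(9, 11/3, 13/5, 16/3, 16/5)
obs 6: x=0 → posterior Dirichlet(10, 11/3, 13/5, 16/3, 16/5)
obs 7: x=1 → posterior Dirichlet(10, 14/3, 13/5, 16/3, 16/5)
obs 8: x=2 → posterior Dirichlet(10, 14/3, 18/5, 16/3, 16/5)
obs 9: x=2 → posterior Dirichlet(10, 14/3, 23/5, 16/3, 16/5)
obs 10: x=4 → posterior Dirichlet(10, 14/3, 23/5, 16/3, 21/5)
obs 11: x=1 → posterior Dirichlet(10, 17/3, 23/5, 16/3, 21/5)
obs 12: x=4 → posterior Dirichlet(10, 17/3, 23/5, 16/3, 26/5)
obs 13: x=0 → posterior Dirichlet(11, 17/3, 23/5, 16/3, 26/5)
obs 14: x=2 → posterior Dirichlet(11, 17/3, 28/5, 16/3, 26/5)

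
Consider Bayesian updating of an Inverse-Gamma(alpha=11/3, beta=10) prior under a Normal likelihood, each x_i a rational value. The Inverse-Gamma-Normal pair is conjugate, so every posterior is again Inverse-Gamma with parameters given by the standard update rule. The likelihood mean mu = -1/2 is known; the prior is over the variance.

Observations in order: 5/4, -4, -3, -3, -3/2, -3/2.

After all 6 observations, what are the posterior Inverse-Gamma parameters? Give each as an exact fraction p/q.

obs 1: x=5/4 → posterior Inverse-Gamma(25/6, 369/32)
obs 2: x=-4 → posterior Inverse-Gamma(14/3, 565/32)
obs 3: x=-3 → posterior Inverse-Gamma(31/6, 665/32)
obs 4: x=-3 → posterior Inverse-Gamma(17/3, 765/32)
obs 5: x=-3/2 → posterior Inverse-Gamma(37/6, 781/32)
obs 6: x=-3/2 → posterior Inverse-Gamma(20/3, 797/32)

alpha=20/3, beta=797/32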